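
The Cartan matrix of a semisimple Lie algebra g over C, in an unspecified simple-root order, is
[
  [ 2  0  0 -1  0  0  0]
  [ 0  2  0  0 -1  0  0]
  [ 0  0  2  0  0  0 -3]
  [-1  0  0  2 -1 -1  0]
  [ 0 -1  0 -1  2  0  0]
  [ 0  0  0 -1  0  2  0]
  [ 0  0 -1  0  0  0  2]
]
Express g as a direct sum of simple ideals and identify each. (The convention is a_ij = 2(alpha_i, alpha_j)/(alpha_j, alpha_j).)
type D_5 ⊕ type G_2

The diagram associated to this matrix has two connected components: the simple roots {alpha_1, alpha_2, alpha_4, alpha_5, alpha_6} form a chain of 3 nodes with a fork of two nodes at one end (D_5), and {alpha_3, alpha_7} form two nodes joined by a triple edge (G_2). A semisimple Lie algebra decomposes uniquely as the direct sum of simple ideals, one per connected component of its Dynkin diagram, so g ≅ D_5 ⊕ G_2 (dimension 45 + 14 = 59).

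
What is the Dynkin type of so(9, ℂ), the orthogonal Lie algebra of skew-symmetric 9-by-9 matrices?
This is so(9) with 9 odd, which has dimension 9(9-1)/2 = 36 and rank (9-1)/2 = 4. In the classification of classical Lie algebras, the orthogonal algebra so(2n+1) in an odd number of variables has type B_n; here n = 4, so the Dynkin diagram is a chain of 4 nodes with a double edge at one end; the terminal node there is the unique short simple root (B_4). Hence the type is B_4.

B_4 (so(9))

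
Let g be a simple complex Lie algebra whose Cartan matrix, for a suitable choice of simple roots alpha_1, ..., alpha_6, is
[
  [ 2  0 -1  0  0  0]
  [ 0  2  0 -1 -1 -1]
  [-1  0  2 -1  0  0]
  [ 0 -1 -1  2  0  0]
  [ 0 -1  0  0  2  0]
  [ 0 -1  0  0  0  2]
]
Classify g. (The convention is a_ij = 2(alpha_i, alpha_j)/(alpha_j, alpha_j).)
The matrix has rank 6 with 2's on the diagonal. Reading the off-diagonal entries as Dynkin edges (a single edge where a_ij = a_ji = -1; a double or triple edge where a_ij * a_ji = 2 or 3), the diagram is a chain of 4 nodes with a fork of two nodes at one end (D_6). One simple-root ordering that puts it in standard form is (alpha_1, alpha_3, alpha_4, alpha_2, alpha_5, alpha_6). So the algebra is type D_6, i.e. so(12).

D6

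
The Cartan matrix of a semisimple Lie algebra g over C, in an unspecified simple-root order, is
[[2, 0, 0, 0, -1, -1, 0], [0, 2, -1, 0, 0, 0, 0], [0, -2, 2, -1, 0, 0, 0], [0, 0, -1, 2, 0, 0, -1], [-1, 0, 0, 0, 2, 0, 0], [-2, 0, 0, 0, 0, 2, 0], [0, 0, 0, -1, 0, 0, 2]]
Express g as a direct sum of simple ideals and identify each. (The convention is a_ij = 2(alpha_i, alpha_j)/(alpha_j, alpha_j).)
The diagram associated to this matrix has two connected components: the simple roots {alpha_2, alpha_3, alpha_4, alpha_7} form a chain of 4 nodes with a double edge at one end; the terminal node there is the unique short simple root (B_4), and {alpha_1, alpha_5, alpha_6} form a chain of 3 nodes with a double edge at one end; the terminal node there is the unique long simple root (C_3). A semisimple Lie algebra decomposes uniquely as the direct sum of simple ideals, one per connected component of its Dynkin diagram, so g ≅ B_4 ⊕ C_3 (dimension 36 + 21 = 57).

B_4 (so(9)) ⊕ C_3 (sp(6))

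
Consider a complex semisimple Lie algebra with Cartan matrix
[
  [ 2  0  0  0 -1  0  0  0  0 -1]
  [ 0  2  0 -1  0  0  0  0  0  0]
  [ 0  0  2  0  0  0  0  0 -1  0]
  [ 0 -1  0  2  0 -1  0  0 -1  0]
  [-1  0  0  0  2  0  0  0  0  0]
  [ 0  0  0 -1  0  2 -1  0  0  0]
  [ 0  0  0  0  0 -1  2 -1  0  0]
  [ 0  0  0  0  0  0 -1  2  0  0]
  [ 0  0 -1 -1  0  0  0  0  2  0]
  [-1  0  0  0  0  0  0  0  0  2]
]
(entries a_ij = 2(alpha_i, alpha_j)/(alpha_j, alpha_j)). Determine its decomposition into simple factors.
The diagram associated to this matrix has two connected components: the simple roots {alpha_1, alpha_5, alpha_10} form a chain of 3 nodes with single edges (A_3), and {alpha_2, alpha_3, alpha_4, alpha_6, alpha_7, alpha_8, alpha_9} form a chain of 6 nodes with one extra node attached to the third node from one end (E_7). A semisimple Lie algebra decomposes uniquely as the direct sum of simple ideals, one per connected component of its Dynkin diagram, so g ≅ A_3 ⊕ E_7 (dimension 15 + 133 = 148).

type A_3 ⊕ type E_7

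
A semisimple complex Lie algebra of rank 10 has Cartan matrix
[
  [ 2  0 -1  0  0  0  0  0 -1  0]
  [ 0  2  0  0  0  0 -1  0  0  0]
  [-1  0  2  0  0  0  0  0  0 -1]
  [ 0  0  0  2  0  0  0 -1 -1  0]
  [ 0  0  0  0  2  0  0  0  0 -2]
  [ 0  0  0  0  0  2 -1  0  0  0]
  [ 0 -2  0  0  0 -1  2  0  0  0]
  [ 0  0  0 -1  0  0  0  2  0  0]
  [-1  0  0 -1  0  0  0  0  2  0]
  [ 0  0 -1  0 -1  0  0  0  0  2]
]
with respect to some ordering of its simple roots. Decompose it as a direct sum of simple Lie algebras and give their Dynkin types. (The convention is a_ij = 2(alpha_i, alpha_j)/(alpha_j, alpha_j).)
B_3 ⊕ C_7

The diagram associated to this matrix has two connected components: the simple roots {alpha_2, alpha_6, alpha_7} form a chain of 3 nodes with a double edge at one end; the terminal node there is the unique short simple root (B_3), and {alpha_1, alpha_3, alpha_4, alpha_5, alpha_8, alpha_9, alpha_10} form a chain of 7 nodes with a double edge at one end; the terminal node there is the unique long simple root (C_7). A semisimple Lie algebra decomposes uniquely as the direct sum of simple ideals, one per connected component of its Dynkin diagram, so g ≅ B_3 ⊕ C_7 (dimension 21 + 105 = 126).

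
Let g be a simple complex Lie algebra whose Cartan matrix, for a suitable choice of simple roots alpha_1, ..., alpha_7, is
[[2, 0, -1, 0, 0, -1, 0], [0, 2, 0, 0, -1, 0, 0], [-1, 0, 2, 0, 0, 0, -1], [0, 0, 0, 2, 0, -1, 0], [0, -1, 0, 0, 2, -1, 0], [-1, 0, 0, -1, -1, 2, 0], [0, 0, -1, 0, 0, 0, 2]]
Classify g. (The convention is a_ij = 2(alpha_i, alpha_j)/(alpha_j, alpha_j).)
E_7

The matrix has rank 7 with 2's on the diagonal. Reading the off-diagonal entries as Dynkin edges (a single edge where a_ij = a_ji = -1; a double or triple edge where a_ij * a_ji = 2 or 3), the diagram is a chain of 6 nodes with one extra node attached to the third node from one end (E_7). One simple-root ordering that puts it in standard form is (alpha_2, alpha_4, alpha_5, alpha_6, alpha_1, alpha_3, alpha_7). So the algebra is type E_7.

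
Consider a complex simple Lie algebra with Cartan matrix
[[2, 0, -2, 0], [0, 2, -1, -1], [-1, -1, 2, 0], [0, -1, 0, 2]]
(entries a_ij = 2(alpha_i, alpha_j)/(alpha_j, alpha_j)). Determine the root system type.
C_4

The matrix has rank 4 with 2's on the diagonal. Reading the off-diagonal entries as Dynkin edges (a single edge where a_ij = a_ji = -1; a double or triple edge where a_ij * a_ji = 2 or 3), the diagram is a chain of 4 nodes with a double edge at one end; the terminal node there is the unique long simple root (C_4). One simple-root ordering that puts it in standard form is (alpha_4, alpha_2, alpha_3, alpha_1). So the algebra is type C_4, i.e. sp(8).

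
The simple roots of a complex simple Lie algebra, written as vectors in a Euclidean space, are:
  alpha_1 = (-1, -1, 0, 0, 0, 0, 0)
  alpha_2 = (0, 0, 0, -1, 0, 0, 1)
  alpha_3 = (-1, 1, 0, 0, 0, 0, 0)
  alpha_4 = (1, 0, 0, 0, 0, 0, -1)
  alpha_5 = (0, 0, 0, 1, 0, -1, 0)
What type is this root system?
D_5

Compute the Cartan integers a_ij = 2(alpha_i, alpha_j)/(alpha_j, alpha_j); the resulting 5x5 Cartan matrix is
[[2, 0, 0, -1, 0], [0, 2, 0, -1, -1], [0, 0, 2, -1, 0], [-1, -1, -1, 2, 0], [0, -1, 0, 0, 2]].
All simple roots have the same length, so the diagram is simply laced. The associated Dynkin diagram is a chain of 3 nodes with a fork of two nodes at one end (D_5), so the type is D_5 (the algebra so(10)).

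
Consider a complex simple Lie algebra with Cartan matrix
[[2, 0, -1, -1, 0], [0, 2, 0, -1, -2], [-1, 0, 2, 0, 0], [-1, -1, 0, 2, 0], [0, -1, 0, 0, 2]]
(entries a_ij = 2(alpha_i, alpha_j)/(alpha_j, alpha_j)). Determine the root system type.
The matrix has rank 5 with 2's on the diagonal. Reading the off-diagonal entries as Dynkin edges (a single edge where a_ij = a_ji = -1; a double or triple edge where a_ij * a_ji = 2 or 3), the diagram is a chain of 5 nodes with a double edge at one end; the terminal node there is the unique short simple root (B_5). One simple-root ordering that puts it in standard form is (alpha_3, alpha_1, alpha_4, alpha_2, alpha_5). So the algebra is type B_5, i.e. so(11).

B_5 (so(11))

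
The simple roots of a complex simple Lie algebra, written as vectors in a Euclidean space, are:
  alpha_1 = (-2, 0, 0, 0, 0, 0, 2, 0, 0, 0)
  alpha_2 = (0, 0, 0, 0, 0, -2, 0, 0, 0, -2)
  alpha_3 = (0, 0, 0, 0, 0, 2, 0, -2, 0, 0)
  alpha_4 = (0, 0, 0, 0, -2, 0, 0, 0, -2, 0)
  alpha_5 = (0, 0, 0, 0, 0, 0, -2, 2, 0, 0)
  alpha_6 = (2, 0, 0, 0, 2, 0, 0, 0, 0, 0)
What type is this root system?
Compute the Cartan integers a_ij = 2(alpha_i, alpha_j)/(alpha_j, alpha_j); the resulting 6x6 Cartan matrix is
[[2, 0, 0, 0, -1, -1], [0, 2, -1, 0, 0, 0], [0, -1, 2, 0, -1, 0], [0, 0, 0, 2, 0, -1], [-1, 0, -1, 0, 2, 0], [-1, 0, 0, -1, 0, 2]].
All simple roots have the same length, so the diagram is simply laced. The associated Dynkin diagram is a chain of 6 nodes with single edges (A_6), so the type is A_6 (the algebra sl(7)).

A_6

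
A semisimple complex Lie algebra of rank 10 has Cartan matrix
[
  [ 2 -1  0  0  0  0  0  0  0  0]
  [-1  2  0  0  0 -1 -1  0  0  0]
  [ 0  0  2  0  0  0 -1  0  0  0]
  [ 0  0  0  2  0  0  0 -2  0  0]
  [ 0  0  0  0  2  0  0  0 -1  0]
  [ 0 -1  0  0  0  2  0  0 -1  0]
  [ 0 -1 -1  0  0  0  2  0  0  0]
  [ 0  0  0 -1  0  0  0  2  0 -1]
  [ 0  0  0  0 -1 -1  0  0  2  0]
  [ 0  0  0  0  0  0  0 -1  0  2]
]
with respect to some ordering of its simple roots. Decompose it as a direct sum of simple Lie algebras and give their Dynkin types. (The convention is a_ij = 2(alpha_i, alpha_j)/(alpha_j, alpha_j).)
C3 ⊕ E7

The diagram associated to this matrix has two connected components: the simple roots {alpha_4, alpha_8, alpha_10} form a chain of 3 nodes with a double edge at one end; the terminal node there is the unique long simple root (C_3), and {alpha_1, alpha_2, alpha_3, alpha_5, alpha_6, alpha_7, alpha_9} form a chain of 6 nodes with one extra node attached to the third node from one end (E_7). A semisimple Lie algebra decomposes uniquely as the direct sum of simple ideals, one per connected component of its Dynkin diagram, so g ≅ C_3 ⊕ E_7 (dimension 21 + 133 = 154).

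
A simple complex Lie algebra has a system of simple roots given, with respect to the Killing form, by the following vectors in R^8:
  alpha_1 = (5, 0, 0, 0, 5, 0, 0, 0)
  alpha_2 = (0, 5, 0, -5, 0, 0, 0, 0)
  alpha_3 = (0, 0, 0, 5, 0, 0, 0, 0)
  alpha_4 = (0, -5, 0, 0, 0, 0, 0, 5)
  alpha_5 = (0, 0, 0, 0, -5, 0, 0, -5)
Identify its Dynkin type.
Compute the Cartan integers a_ij = 2(alpha_i, alpha_j)/(alpha_j, alpha_j); the resulting 5x5 Cartan matrix is
[[2, 0, 0, 0, -1], [0, 2, -2, -1, 0], [0, -1, 2, 0, 0], [0, -1, 0, 2, -1], [-1, 0, 0, -1, 2]].
The roots have two lengths (squared-length ratio 2:1); the short ones are alpha_{3}. The associated Dynkin diagram is a chain of 5 nodes with a double edge at one end; the terminal node there is the unique short simple root (B_5), so the type is B_5 (the algebra so(11)).

B_5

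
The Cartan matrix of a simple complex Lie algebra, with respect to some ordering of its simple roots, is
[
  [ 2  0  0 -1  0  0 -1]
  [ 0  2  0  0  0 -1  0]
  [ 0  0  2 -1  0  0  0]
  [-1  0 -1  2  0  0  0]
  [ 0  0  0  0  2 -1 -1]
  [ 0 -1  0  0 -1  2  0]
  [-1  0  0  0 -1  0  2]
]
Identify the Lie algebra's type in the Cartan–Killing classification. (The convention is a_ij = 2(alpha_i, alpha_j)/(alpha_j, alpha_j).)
The matrix has rank 7 with 2's on the diagonal. Reading the off-diagonal entries as Dynkin edges (a single edge where a_ij = a_ji = -1; a double or triple edge where a_ij * a_ji = 2 or 3), the diagram is a chain of 7 nodes with single edges (A_7). One simple-root ordering that puts it in standard form is (alpha_2, alpha_6, alpha_5, alpha_7, alpha_1, alpha_4, alpha_3). So the algebra is type A_7, i.e. sl(8).

A7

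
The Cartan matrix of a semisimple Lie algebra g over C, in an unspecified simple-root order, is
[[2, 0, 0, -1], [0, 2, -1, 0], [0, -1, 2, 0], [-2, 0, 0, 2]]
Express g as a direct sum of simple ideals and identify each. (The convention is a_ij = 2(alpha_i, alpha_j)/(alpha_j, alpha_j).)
A2 + B2

The diagram associated to this matrix has two connected components: the simple roots {alpha_2, alpha_3} form a chain of 2 nodes with single edges (A_2), and {alpha_1, alpha_4} form a chain of 2 nodes with a double edge at one end; the terminal node there is the unique short simple root (B_2). A semisimple Lie algebra decomposes uniquely as the direct sum of simple ideals, one per connected component of its Dynkin diagram, so g ≅ A_2 ⊕ B_2 (dimension 8 + 10 = 18).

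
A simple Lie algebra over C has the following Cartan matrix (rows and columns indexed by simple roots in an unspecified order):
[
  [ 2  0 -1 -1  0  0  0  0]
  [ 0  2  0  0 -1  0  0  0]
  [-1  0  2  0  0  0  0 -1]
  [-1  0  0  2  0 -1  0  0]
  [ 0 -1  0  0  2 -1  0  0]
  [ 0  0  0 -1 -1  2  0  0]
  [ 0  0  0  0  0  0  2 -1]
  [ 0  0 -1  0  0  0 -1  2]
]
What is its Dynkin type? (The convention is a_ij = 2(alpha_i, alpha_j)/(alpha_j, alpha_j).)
The matrix has rank 8 with 2's on the diagonal. Reading the off-diagonal entries as Dynkin edges (a single edge where a_ij = a_ji = -1; a double or triple edge where a_ij * a_ji = 2 or 3), the diagram is a chain of 8 nodes with single edges (A_8). One simple-root ordering that puts it in standard form is (alpha_7, alpha_8, alpha_3, alpha_1, alpha_4, alpha_6, alpha_5, alpha_2). So the algebra is type A_8, i.e. sl(9).

A_8 (sl(9))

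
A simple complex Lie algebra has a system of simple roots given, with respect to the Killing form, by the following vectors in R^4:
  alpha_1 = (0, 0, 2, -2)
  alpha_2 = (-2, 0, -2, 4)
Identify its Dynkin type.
G2

Compute the Cartan integers a_ij = 2(alpha_i, alpha_j)/(alpha_j, alpha_j); the resulting 2x2 Cartan matrix is
[[2, -1], [-3, 2]].
The roots have two lengths (squared-length ratio 3:1); the short ones are alpha_{1}. The associated Dynkin diagram is two nodes joined by a triple edge (G_2), so the type is G_2.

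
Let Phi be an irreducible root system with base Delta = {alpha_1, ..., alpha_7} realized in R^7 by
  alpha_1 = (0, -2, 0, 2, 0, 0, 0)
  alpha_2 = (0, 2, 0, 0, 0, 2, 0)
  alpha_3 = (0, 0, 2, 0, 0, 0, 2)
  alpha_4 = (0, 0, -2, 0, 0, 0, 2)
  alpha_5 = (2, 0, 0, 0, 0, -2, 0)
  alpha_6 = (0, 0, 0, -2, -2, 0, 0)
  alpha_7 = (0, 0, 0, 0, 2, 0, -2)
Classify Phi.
D_7 (so(14))

Compute the Cartan integers a_ij = 2(alpha_i, alpha_j)/(alpha_j, alpha_j); the resulting 7x7 Cartan matrix is
[[2, -1, 0, 0, 0, -1, 0], [-1, 2, 0, 0, -1, 0, 0], [0, 0, 2, 0, 0, 0, -1], [0, 0, 0, 2, 0, 0, -1], [0, -1, 0, 0, 2, 0, 0], [-1, 0, 0, 0, 0, 2, -1], [0, 0, -1, -1, 0, -1, 2]].
All simple roots have the same length, so the diagram is simply laced. The associated Dynkin diagram is a chain of 5 nodes with a fork of two nodes at one end (D_7), so the type is D_7 (the algebra so(14)).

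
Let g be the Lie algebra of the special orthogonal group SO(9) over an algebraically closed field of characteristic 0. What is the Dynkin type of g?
B_4 (so(9))

This is so(9) with 9 odd, which has dimension 9(9-1)/2 = 36 and rank (9-1)/2 = 4. In the classification of classical Lie algebras, the orthogonal algebra so(2n+1) in an odd number of variables has type B_n; here n = 4, so the Dynkin diagram is a chain of 4 nodes with a double edge at one end; the terminal node there is the unique short simple root (B_4). Hence the type is B_4.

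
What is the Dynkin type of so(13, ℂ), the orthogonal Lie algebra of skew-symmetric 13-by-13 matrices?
This is so(13) with 13 odd, which has dimension 13(13-1)/2 = 78 and rank (13-1)/2 = 6. In the classification of classical Lie algebras, the orthogonal algebra so(2n+1) in an odd number of variables has type B_n; here n = 6, so the Dynkin diagram is a chain of 6 nodes with a double edge at one end; the terminal node there is the unique short simple root (B_6). Hence the type is B_6.

B6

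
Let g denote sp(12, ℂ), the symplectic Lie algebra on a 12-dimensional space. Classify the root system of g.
C_6 (sp(12))

This is sp(12), which has dimension 12(12+1)/2 = 78 and rank 12/2 = 6. In the classification of classical Lie algebras, the symplectic algebra sp(2n) has type C_n; here n = 6, so the Dynkin diagram is a chain of 6 nodes with a double edge at one end; the terminal node there is the unique long simple root (C_6). Hence the type is C_6.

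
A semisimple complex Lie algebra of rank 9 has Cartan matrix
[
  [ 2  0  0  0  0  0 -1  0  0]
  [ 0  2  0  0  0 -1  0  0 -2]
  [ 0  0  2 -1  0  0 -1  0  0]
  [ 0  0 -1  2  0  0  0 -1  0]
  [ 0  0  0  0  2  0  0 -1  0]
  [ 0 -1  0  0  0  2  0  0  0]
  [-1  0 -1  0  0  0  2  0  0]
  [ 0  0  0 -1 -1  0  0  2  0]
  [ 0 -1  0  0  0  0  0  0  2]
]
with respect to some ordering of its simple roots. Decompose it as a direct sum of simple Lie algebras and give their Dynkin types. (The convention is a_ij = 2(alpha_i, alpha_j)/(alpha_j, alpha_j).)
A6 + B3

The diagram associated to this matrix has two connected components: the simple roots {alpha_1, alpha_3, alpha_4, alpha_5, alpha_7, alpha_8} form a chain of 6 nodes with single edges (A_6), and {alpha_2, alpha_6, alpha_9} form a chain of 3 nodes with a double edge at one end; the terminal node there is the unique short simple root (B_3). A semisimple Lie algebra decomposes uniquely as the direct sum of simple ideals, one per connected component of its Dynkin diagram, so g ≅ A_6 ⊕ B_3 (dimension 48 + 21 = 69).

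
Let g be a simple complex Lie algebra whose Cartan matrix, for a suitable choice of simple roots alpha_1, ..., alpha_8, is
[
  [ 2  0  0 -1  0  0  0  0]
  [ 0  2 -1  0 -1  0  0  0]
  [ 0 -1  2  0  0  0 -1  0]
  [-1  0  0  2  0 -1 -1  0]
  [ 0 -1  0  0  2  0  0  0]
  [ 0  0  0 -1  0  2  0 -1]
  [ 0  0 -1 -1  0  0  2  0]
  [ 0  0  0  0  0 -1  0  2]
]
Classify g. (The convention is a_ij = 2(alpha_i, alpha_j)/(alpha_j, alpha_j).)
E_8

The matrix has rank 8 with 2's on the diagonal. Reading the off-diagonal entries as Dynkin edges (a single edge where a_ij = a_ji = -1; a double or triple edge where a_ij * a_ji = 2 or 3), the diagram is a chain of 7 nodes with one extra node attached to the third node from one end (E_8). One simple-root ordering that puts it in standard form is (alpha_8, alpha_1, alpha_6, alpha_4, alpha_7, alpha_3, alpha_2, alpha_5). So the algebra is type E_8.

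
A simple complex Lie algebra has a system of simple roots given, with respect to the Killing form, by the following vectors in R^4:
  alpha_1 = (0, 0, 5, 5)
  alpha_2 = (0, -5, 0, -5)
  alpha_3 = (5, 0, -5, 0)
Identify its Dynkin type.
Compute the Cartan integers a_ij = 2(alpha_i, alpha_j)/(alpha_j, alpha_j); the resulting 3x3 Cartan matrix is
[[2, -1, -1], [-1, 2, 0], [-1, 0, 2]].
All simple roots have the same length, so the diagram is simply laced. The associated Dynkin diagram is a chain of 3 nodes with single edges (A_3), so the type is A_3 (the algebra sl(4)).

A_3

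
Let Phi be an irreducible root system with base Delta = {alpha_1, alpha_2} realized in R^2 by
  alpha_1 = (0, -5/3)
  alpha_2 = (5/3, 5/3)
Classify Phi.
Compute the Cartan integers a_ij = 2(alpha_i, alpha_j)/(alpha_j, alpha_j); the resulting 2x2 Cartan matrix is
[[2, -1], [-2, 2]].
The roots have two lengths (squared-length ratio 2:1); the short ones are alpha_{1}. The associated Dynkin diagram is a chain of 2 nodes with a double edge at one end; the terminal node there is the unique short simple root (B_2), so the type is B_2 (the algebra so(5)).

B2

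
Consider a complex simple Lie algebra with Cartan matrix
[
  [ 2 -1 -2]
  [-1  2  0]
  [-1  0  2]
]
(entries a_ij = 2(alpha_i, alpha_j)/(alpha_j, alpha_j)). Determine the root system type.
B3

The matrix has rank 3 with 2's on the diagonal. Reading the off-diagonal entries as Dynkin edges (a single edge where a_ij = a_ji = -1; a double or triple edge where a_ij * a_ji = 2 or 3), the diagram is a chain of 3 nodes with a double edge at one end; the terminal node there is the unique short simple root (B_3). One simple-root ordering that puts it in standard form is (alpha_2, alpha_1, alpha_3). So the algebra is type B_3, i.e. so(7).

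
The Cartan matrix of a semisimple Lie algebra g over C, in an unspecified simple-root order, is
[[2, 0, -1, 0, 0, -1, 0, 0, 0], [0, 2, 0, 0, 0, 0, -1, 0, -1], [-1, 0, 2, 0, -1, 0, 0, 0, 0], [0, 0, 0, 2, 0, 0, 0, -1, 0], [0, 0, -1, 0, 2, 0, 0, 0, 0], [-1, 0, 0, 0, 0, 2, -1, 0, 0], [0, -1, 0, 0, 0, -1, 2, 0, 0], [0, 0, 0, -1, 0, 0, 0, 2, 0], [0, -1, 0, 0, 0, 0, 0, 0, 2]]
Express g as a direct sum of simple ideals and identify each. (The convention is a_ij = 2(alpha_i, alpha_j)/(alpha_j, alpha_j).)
A_2 ⊕ A_7

The diagram associated to this matrix has two connected components: the simple roots {alpha_4, alpha_8} form a chain of 2 nodes with single edges (A_2), and {alpha_1, alpha_2, alpha_3, alpha_5, alpha_6, alpha_7, alpha_9} form a chain of 7 nodes with single edges (A_7). A semisimple Lie algebra decomposes uniquely as the direct sum of simple ideals, one per connected component of its Dynkin diagram, so g ≅ A_2 ⊕ A_7 (dimension 8 + 63 = 71).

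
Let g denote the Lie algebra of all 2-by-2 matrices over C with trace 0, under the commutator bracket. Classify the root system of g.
This is sl(2), which has dimension 2^2 - 1 = 3 and rank 2 - 1 = 1 (a Cartan subalgebra is the diagonal traceless matrices). In the classification of classical Lie algebras, the special linear algebra sl(n+1) has type A_n; here n = 1, so the Dynkin diagram is a chain of 1 nodes with single edges (A_1). Hence the type is A_1.

A_1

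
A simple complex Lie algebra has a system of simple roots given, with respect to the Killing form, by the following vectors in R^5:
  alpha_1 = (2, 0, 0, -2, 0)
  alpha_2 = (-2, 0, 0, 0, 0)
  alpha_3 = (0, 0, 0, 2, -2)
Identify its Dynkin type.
B3

Compute the Cartan integers a_ij = 2(alpha_i, alpha_j)/(alpha_j, alpha_j); the resulting 3x3 Cartan matrix is
[[2, -2, -1], [-1, 2, 0], [-1, 0, 2]].
The roots have two lengths (squared-length ratio 2:1); the short ones are alpha_{2}. The associated Dynkin diagram is a chain of 3 nodes with a double edge at one end; the terminal node there is the unique short simple root (B_3), so the type is B_3 (the algebra so(7)).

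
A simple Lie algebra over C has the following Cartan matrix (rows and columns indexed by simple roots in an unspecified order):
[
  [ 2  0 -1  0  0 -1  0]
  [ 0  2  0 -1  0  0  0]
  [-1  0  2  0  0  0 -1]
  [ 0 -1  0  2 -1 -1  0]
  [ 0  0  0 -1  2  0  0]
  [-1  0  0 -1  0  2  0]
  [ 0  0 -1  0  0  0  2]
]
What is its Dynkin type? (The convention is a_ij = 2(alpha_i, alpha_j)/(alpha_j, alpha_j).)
The matrix has rank 7 with 2's on the diagonal. Reading the off-diagonal entries as Dynkin edges (a single edge where a_ij = a_ji = -1; a double or triple edge where a_ij * a_ji = 2 or 3), the diagram is a chain of 5 nodes with a fork of two nodes at one end (D_7). One simple-root ordering that puts it in standard form is (alpha_7, alpha_3, alpha_1, alpha_6, alpha_4, alpha_5, alpha_2). So the algebra is type D_7, i.e. so(14).

D_7 (so(14))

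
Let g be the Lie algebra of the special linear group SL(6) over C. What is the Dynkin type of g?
A_5

This is sl(6), which has dimension 6^2 - 1 = 35 and rank 6 - 1 = 5 (a Cartan subalgebra is the diagonal traceless matrices). In the classification of classical Lie algebras, the special linear algebra sl(n+1) has type A_n; here n = 5, so the Dynkin diagram is a chain of 5 nodes with single edges (A_5). Hence the type is A_5.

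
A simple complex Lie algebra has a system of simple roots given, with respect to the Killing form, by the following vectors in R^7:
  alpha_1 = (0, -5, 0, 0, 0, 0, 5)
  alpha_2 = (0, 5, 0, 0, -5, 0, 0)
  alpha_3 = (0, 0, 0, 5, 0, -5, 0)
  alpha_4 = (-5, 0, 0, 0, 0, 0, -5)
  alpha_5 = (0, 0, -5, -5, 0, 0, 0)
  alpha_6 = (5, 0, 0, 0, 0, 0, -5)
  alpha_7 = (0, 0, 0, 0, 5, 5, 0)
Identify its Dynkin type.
type D_7

Compute the Cartan integers a_ij = 2(alpha_i, alpha_j)/(alpha_j, alpha_j); the resulting 7x7 Cartan matrix is
[[2, -1, 0, -1, 0, -1, 0], [-1, 2, 0, 0, 0, 0, -1], [0, 0, 2, 0, -1, 0, -1], [-1, 0, 0, 2, 0, 0, 0], [0, 0, -1, 0, 2, 0, 0], [-1, 0, 0, 0, 0, 2, 0], [0, -1, -1, 0, 0, 0, 2]].
All simple roots have the same length, so the diagram is simply laced. The associated Dynkin diagram is a chain of 5 nodes with a fork of two nodes at one end (D_7), so the type is D_7 (the algebra so(14)).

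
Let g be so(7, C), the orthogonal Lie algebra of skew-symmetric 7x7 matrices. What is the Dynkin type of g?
This is so(7) with 7 odd, which has dimension 7(7-1)/2 = 21 and rank (7-1)/2 = 3. In the classification of classical Lie algebras, the orthogonal algebra so(2n+1) in an odd number of variables has type B_n; here n = 3, so the Dynkin diagram is a chain of 3 nodes with a double edge at one end; the terminal node there is the unique short simple root (B_3). Hence the type is B_3.

type B_3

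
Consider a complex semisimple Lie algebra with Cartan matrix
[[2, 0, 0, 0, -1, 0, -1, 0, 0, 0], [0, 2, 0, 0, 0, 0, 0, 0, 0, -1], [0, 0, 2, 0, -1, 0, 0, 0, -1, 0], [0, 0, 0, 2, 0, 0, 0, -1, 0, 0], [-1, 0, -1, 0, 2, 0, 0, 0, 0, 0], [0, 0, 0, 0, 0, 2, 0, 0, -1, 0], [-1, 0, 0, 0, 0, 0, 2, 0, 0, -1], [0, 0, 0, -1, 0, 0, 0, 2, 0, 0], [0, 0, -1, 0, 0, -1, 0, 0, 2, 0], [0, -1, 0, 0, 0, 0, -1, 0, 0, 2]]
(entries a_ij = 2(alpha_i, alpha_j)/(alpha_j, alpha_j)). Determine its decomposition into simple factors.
A_2 (sl(3)) + A_8 (sl(9))

The diagram associated to this matrix has two connected components: the simple roots {alpha_4, alpha_8} form a chain of 2 nodes with single edges (A_2), and {alpha_1, alpha_2, alpha_3, alpha_5, alpha_6, alpha_7, alpha_9, alpha_10} form a chain of 8 nodes with single edges (A_8). A semisimple Lie algebra decomposes uniquely as the direct sum of simple ideals, one per connected component of its Dynkin diagram, so g ≅ A_2 ⊕ A_8 (dimension 8 + 80 = 88).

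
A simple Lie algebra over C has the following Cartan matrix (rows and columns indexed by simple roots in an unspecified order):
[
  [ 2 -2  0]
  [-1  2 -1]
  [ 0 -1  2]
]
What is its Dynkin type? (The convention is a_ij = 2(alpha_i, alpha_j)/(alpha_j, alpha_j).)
The matrix has rank 3 with 2's on the diagonal. Reading the off-diagonal entries as Dynkin edges (a single edge where a_ij = a_ji = -1; a double or triple edge where a_ij * a_ji = 2 or 3), the diagram is a chain of 3 nodes with a double edge at one end; the terminal node there is the unique long simple root (C_3). One simple-root ordering that puts it in standard form is (alpha_3, alpha_2, alpha_1). So the algebra is type C_3, i.e. sp(6).

C_3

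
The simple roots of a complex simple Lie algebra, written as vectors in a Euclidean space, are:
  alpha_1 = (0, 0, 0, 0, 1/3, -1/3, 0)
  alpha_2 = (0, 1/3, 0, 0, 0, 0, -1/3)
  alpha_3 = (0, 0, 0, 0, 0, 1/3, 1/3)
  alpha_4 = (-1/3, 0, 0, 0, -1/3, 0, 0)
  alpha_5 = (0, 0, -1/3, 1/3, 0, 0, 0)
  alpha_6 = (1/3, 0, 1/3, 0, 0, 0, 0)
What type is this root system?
A6

Compute the Cartan integers a_ij = 2(alpha_i, alpha_j)/(alpha_j, alpha_j); the resulting 6x6 Cartan matrix is
[[2, 0, -1, -1, 0, 0], [0, 2, -1, 0, 0, 0], [-1, -1, 2, 0, 0, 0], [-1, 0, 0, 2, 0, -1], [0, 0, 0, 0, 2, -1], [0, 0, 0, -1, -1, 2]].
All simple roots have the same length, so the diagram is simply laced. The associated Dynkin diagram is a chain of 6 nodes with single edges (A_6), so the type is A_6 (the algebra sl(7)).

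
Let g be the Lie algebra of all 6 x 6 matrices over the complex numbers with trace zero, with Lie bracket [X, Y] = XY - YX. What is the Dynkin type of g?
This is sl(6), which has dimension 6^2 - 1 = 35 and rank 6 - 1 = 5 (a Cartan subalgebra is the diagonal traceless matrices). In the classification of classical Lie algebras, the special linear algebra sl(n+1) has type A_n; here n = 5, so the Dynkin diagram is a chain of 5 nodes with single edges (A_5). Hence the type is A_5.

A_5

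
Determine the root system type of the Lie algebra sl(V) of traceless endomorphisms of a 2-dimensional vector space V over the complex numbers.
A1

This is sl(2), which has dimension 2^2 - 1 = 3 and rank 2 - 1 = 1 (a Cartan subalgebra is the diagonal traceless matrices). In the classification of classical Lie algebras, the special linear algebra sl(n+1) has type A_n; here n = 1, so the Dynkin diagram is a chain of 1 nodes with single edges (A_1). Hence the type is A_1.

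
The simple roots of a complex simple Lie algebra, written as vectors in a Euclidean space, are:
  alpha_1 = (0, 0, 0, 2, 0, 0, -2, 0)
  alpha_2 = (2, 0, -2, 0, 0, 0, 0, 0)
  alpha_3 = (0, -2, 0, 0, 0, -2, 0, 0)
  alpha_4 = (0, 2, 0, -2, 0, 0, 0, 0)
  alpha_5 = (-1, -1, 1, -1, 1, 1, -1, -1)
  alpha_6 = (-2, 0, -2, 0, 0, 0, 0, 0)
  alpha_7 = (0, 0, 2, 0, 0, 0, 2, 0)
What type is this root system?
E_7

Compute the Cartan integers a_ij = 2(alpha_i, alpha_j)/(alpha_j, alpha_j); the resulting 7x7 Cartan matrix is
[[2, 0, 0, -1, 0, 0, -1], [0, 2, 0, 0, -1, 0, -1], [0, 0, 2, -1, 0, 0, 0], [-1, 0, -1, 2, 0, 0, 0], [0, -1, 0, 0, 2, 0, 0], [0, 0, 0, 0, 0, 2, -1], [-1, -1, 0, 0, 0, -1, 2]].
All simple roots have the same length, so the diagram is simply laced. The associated Dynkin diagram is a chain of 6 nodes with one extra node attached to the third node from one end (E_7), so the type is E_7.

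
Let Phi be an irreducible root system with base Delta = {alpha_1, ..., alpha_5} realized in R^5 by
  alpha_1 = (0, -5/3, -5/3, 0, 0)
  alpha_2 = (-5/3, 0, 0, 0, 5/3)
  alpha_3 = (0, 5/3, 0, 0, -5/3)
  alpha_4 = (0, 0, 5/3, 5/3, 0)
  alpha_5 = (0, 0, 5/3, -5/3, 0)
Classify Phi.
Compute the Cartan integers a_ij = 2(alpha_i, alpha_j)/(alpha_j, alpha_j); the resulting 5x5 Cartan matrix is
[[2, 0, -1, -1, -1], [0, 2, -1, 0, 0], [-1, -1, 2, 0, 0], [-1, 0, 0, 2, 0], [-1, 0, 0, 0, 2]].
All simple roots have the same length, so the diagram is simply laced. The associated Dynkin diagram is a chain of 3 nodes with a fork of two nodes at one end (D_5), so the type is D_5 (the algebra so(10)).

D_5 (so(10))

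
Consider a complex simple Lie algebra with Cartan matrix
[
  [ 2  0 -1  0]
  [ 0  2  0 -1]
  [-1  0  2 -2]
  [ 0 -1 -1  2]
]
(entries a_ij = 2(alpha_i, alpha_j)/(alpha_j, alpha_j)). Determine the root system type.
The matrix has rank 4 with 2's on the diagonal. Reading the off-diagonal entries as Dynkin edges (a single edge where a_ij = a_ji = -1; a double or triple edge where a_ij * a_ji = 2 or 3), the diagram is a chain of 4 nodes with a double edge between the middle two (F_4). One simple-root ordering that puts it in standard form is (alpha_1, alpha_3, alpha_4, alpha_2). So the algebra is type F_4.

F4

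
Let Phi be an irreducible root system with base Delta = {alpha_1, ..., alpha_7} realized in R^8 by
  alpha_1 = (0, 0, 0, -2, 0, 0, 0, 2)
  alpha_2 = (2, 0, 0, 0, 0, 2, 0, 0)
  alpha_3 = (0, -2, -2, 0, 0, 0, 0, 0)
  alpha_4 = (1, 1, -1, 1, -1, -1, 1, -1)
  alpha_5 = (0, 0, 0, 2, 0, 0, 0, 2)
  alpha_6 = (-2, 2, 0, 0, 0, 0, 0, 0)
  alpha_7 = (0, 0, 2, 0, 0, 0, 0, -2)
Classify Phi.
type E_7

Compute the Cartan integers a_ij = 2(alpha_i, alpha_j)/(alpha_j, alpha_j); the resulting 7x7 Cartan matrix is
[[2, 0, 0, -1, 0, 0, -1], [0, 2, 0, 0, 0, -1, 0], [0, 0, 2, 0, 0, -1, -1], [-1, 0, 0, 2, 0, 0, 0], [0, 0, 0, 0, 2, 0, -1], [0, -1, -1, 0, 0, 2, 0], [-1, 0, -1, 0, -1, 0, 2]].
All simple roots have the same length, so the diagram is simply laced. The associated Dynkin diagram is a chain of 6 nodes with one extra node attached to the third node from one end (E_7), so the type is E_7.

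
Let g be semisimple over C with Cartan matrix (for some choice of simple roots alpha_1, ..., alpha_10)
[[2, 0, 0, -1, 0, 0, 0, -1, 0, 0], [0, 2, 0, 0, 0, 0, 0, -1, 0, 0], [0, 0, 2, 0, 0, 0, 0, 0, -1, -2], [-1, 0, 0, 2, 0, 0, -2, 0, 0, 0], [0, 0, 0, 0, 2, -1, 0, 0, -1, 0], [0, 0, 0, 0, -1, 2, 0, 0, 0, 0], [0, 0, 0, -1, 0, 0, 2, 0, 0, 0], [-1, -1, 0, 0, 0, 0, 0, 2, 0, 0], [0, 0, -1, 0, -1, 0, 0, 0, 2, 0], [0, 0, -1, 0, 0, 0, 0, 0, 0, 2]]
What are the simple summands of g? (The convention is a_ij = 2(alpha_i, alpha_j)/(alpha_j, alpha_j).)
The diagram associated to this matrix has two connected components: the simple roots {alpha_3, alpha_5, alpha_6, alpha_9, alpha_10} form a chain of 5 nodes with a double edge at one end; the terminal node there is the unique short simple root (B_5), and {alpha_1, alpha_2, alpha_4, alpha_7, alpha_8} form a chain of 5 nodes with a double edge at one end; the terminal node there is the unique short simple root (B_5). A semisimple Lie algebra decomposes uniquely as the direct sum of simple ideals, one per connected component of its Dynkin diagram, so g ≅ B_5 ⊕ B_5 (dimension 55 + 55 = 110).

B_5 (so(11)) + B_5 (so(11))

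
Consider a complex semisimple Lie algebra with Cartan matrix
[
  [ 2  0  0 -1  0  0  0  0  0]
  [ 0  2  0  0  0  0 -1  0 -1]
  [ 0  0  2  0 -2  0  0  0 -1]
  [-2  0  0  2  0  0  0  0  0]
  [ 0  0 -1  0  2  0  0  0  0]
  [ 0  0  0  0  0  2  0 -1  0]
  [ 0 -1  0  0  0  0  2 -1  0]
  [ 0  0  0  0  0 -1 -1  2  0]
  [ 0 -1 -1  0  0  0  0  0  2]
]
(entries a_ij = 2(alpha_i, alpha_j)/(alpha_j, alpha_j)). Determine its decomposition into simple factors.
B_2 + B_7

The diagram associated to this matrix has two connected components: the simple roots {alpha_1, alpha_4} form a chain of 2 nodes with a double edge at one end; the terminal node there is the unique short simple root (B_2), and {alpha_2, alpha_3, alpha_5, alpha_6, alpha_7, alpha_8, alpha_9} form a chain of 7 nodes with a double edge at one end; the terminal node there is the unique short simple root (B_7). A semisimple Lie algebra decomposes uniquely as the direct sum of simple ideals, one per connected component of its Dynkin diagram, so g ≅ B_2 ⊕ B_7 (dimension 10 + 105 = 115).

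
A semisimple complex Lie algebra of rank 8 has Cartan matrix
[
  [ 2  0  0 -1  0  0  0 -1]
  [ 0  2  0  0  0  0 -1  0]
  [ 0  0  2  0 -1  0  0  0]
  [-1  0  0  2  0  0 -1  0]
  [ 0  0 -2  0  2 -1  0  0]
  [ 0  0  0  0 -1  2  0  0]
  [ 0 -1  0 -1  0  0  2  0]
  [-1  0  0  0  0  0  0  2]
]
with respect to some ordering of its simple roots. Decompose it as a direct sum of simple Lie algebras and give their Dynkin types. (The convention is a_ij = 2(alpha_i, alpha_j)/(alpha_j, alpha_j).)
The diagram associated to this matrix has two connected components: the simple roots {alpha_1, alpha_2, alpha_4, alpha_7, alpha_8} form a chain of 5 nodes with single edges (A_5), and {alpha_3, alpha_5, alpha_6} form a chain of 3 nodes with a double edge at one end; the terminal node there is the unique short simple root (B_3). A semisimple Lie algebra decomposes uniquely as the direct sum of simple ideals, one per connected component of its Dynkin diagram, so g ≅ A_5 ⊕ B_3 (dimension 35 + 21 = 56).

A_5 + B_3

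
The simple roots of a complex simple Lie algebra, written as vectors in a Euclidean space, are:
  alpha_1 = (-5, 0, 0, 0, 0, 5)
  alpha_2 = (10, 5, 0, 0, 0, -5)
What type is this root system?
Compute the Cartan integers a_ij = 2(alpha_i, alpha_j)/(alpha_j, alpha_j); the resulting 2x2 Cartan matrix is
[[2, -1], [-3, 2]].
The roots have two lengths (squared-length ratio 3:1); the short ones are alpha_{1}. The associated Dynkin diagram is two nodes joined by a triple edge (G_2), so the type is G_2.

G_2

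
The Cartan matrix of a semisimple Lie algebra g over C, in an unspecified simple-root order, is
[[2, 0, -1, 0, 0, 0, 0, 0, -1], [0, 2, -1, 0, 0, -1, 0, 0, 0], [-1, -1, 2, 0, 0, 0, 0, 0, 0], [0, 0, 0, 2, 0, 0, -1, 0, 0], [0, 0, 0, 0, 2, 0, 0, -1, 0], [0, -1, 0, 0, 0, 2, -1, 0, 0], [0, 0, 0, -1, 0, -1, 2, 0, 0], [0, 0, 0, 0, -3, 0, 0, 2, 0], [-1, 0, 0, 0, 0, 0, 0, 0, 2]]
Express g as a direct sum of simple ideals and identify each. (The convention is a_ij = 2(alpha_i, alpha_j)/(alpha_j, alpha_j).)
A_7 (sl(8)) + G_2

The diagram associated to this matrix has two connected components: the simple roots {alpha_1, alpha_2, alpha_3, alpha_4, alpha_6, alpha_7, alpha_9} form a chain of 7 nodes with single edges (A_7), and {alpha_5, alpha_8} form two nodes joined by a triple edge (G_2). A semisimple Lie algebra decomposes uniquely as the direct sum of simple ideals, one per connected component of its Dynkin diagram, so g ≅ A_7 ⊕ G_2 (dimension 63 + 14 = 77).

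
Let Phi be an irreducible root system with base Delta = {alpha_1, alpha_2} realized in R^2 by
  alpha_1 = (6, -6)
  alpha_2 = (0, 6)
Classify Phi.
B2

Compute the Cartan integers a_ij = 2(alpha_i, alpha_j)/(alpha_j, alpha_j); the resulting 2x2 Cartan matrix is
[[2, -2], [-1, 2]].
The roots have two lengths (squared-length ratio 2:1); the short ones are alpha_{2}. The associated Dynkin diagram is a chain of 2 nodes with a double edge at one end; the terminal node there is the unique short simple root (B_2), so the type is B_2 (the algebra so(5)).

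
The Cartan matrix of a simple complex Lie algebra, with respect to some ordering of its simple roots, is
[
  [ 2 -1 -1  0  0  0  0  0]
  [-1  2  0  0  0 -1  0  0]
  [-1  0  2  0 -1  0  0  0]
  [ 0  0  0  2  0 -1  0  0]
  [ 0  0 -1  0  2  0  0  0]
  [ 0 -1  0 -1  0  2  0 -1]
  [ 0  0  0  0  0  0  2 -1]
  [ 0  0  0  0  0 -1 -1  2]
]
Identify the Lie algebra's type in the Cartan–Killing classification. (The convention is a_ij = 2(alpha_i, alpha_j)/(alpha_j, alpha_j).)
The matrix has rank 8 with 2's on the diagonal. Reading the off-diagonal entries as Dynkin edges (a single edge where a_ij = a_ji = -1; a double or triple edge where a_ij * a_ji = 2 or 3), the diagram is a chain of 7 nodes with one extra node attached to the third node from one end (E_8). One simple-root ordering that puts it in standard form is (alpha_7, alpha_4, alpha_8, alpha_6, alpha_2, alpha_1, alpha_3, alpha_5). So the algebra is type E_8.

E_8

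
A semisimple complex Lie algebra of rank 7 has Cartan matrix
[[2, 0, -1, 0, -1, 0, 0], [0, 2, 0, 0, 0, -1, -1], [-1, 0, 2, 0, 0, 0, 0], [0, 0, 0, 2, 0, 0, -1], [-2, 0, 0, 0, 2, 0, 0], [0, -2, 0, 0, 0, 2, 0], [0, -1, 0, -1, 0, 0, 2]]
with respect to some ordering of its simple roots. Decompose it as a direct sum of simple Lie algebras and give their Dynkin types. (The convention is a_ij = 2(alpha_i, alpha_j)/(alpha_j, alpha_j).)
C3 + C4

The diagram associated to this matrix has two connected components: the simple roots {alpha_1, alpha_3, alpha_5} form a chain of 3 nodes with a double edge at one end; the terminal node there is the unique long simple root (C_3), and {alpha_2, alpha_4, alpha_6, alpha_7} form a chain of 4 nodes with a double edge at one end; the terminal node there is the unique long simple root (C_4). A semisimple Lie algebra decomposes uniquely as the direct sum of simple ideals, one per connected component of its Dynkin diagram, so g ≅ C_3 ⊕ C_4 (dimension 21 + 36 = 57).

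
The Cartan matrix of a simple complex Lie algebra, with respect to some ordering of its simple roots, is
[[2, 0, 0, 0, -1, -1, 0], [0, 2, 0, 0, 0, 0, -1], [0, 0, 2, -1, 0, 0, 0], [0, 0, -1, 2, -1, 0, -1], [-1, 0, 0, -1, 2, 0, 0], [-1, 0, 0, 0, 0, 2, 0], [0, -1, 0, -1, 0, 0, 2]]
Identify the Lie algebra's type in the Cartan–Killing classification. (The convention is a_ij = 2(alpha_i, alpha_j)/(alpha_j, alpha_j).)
The matrix has rank 7 with 2's on the diagonal. Reading the off-diagonal entries as Dynkin edges (a single edge where a_ij = a_ji = -1; a double or triple edge where a_ij * a_ji = 2 or 3), the diagram is a chain of 6 nodes with one extra node attached to the third node from one end (E_7). One simple-root ordering that puts it in standard form is (alpha_2, alpha_3, alpha_7, alpha_4, alpha_5, alpha_1, alpha_6). So the algebra is type E_7.

E_7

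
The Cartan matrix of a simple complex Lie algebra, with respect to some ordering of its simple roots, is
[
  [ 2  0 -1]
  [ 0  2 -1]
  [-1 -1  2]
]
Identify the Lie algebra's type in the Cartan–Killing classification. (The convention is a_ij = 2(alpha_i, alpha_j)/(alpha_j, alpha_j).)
The matrix has rank 3 with 2's on the diagonal. Reading the off-diagonal entries as Dynkin edges (a single edge where a_ij = a_ji = -1; a double or triple edge where a_ij * a_ji = 2 or 3), the diagram is a chain of 3 nodes with single edges (A_3). One simple-root ordering that puts it in standard form is (alpha_1, alpha_3, alpha_2). So the algebra is type A_3, i.e. sl(4).

A3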